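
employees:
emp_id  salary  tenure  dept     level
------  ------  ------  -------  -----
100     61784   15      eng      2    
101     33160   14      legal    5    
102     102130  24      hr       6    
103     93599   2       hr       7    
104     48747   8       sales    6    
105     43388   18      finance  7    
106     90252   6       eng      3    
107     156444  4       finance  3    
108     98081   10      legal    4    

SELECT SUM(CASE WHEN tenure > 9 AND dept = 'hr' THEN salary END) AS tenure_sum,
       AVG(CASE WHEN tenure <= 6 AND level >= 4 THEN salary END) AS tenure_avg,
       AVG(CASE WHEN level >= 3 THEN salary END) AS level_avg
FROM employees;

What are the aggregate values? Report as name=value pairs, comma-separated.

tenure_sum=102130, tenure_avg=93599, level_avg=83225.125

[tenure_sum: tenure > 9 AND dept = 'hr']
emp_id=100: ✗
emp_id=101: ✗
emp_id=102: ✓ → 102130
emp_id=103: ✗
emp_id=104: ✗
emp_id=105: ✗
emp_id=106: ✗
emp_id=107: ✗
emp_id=108: ✗
tenure_sum = 102130
—
[tenure_avg: tenure <= 6 AND level >= 4]
emp_id=100: ✗
emp_id=101: ✗
emp_id=102: ✗
emp_id=103: ✓ → 93599
emp_id=104: ✗
emp_id=105: ✗
emp_id=106: ✗
emp_id=107: ✗
emp_id=108: ✗
tenure_avg = 93599
—
[level_avg: level >= 3]
emp_id=100: ✗
emp_id=101: ✓ → 33160
emp_id=102: ✓ → 102130
emp_id=103: ✓ → 93599
emp_id=104: ✓ → 48747
emp_id=105: ✓ → 43388
emp_id=106: ✓ → 90252
emp_id=107: ✓ → 156444
emp_id=108: ✓ → 98081
level_avg = (33160 + 102130 + 93599 + 48747 + 43388 + 90252 + 156444 + 98081) / 8 = 83225.125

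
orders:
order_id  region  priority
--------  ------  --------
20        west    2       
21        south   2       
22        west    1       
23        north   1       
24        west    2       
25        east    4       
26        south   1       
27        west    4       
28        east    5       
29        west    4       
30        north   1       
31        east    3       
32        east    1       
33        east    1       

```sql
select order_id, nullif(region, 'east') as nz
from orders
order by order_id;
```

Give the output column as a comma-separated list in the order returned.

west, south, west, north, west, NULL, south, west, NULL, west, north, NULL, NULL, NULL

order_id=20: region=west vs east: differ → west
order_id=21: region=south vs east: differ → south
order_id=22: region=west vs east: differ → west
order_id=23: region=north vs east: differ → north
order_id=24: region=west vs east: differ → west
order_id=25: region=east vs east: equal → NULL
order_id=26: region=south vs east: differ → south
order_id=27: region=west vs east: differ → west
order_id=28: region=east vs east: equal → NULL
order_id=29: region=west vs east: differ → west
order_id=30: region=north vs east: differ → north
order_id=31: region=east vs east: equal → NULL
order_id=32: region=east vs east: equal → NULL
order_id=33: region=east vs east: equal → NULL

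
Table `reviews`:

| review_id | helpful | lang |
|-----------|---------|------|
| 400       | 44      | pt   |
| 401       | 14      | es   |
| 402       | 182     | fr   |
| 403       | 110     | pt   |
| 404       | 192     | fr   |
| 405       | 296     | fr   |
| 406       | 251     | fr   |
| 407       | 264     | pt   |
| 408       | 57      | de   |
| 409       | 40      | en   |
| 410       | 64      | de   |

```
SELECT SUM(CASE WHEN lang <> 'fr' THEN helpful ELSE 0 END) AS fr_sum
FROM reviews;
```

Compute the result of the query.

review_id=400: ✓ → 44
review_id=401: ✓ → 14
review_id=402: ✗
review_id=403: ✓ → 110
review_id=404: ✗
review_id=405: ✗
review_id=406: ✗
review_id=407: ✓ → 264
review_id=408: ✓ → 57
review_id=409: ✓ → 40
review_id=410: ✓ → 64
fr_sum = 44 + 14 + 110 + 264 + 57 + 40 + 64 = 593

593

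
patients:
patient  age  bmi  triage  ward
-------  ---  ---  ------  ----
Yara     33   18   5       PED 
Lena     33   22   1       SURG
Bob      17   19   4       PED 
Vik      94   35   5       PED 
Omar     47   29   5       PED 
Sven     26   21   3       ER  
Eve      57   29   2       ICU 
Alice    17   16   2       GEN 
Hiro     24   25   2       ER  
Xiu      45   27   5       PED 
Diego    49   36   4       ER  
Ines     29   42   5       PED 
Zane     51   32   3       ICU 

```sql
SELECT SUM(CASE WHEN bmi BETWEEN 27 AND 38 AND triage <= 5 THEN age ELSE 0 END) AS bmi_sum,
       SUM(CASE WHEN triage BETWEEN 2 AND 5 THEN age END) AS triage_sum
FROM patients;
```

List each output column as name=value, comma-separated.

bmi_sum=343, triage_sum=489

[bmi_sum: bmi BETWEEN 27 AND 38 AND triage <= 5]
patient=Yara: ✗
patient=Lena: ✗
patient=Bob: ✗
patient=Vik: ✓ → 94
patient=Omar: ✓ → 47
patient=Sven: ✗
patient=Eve: ✓ → 57
patient=Alice: ✗
patient=Hiro: ✗
patient=Xiu: ✓ → 45
patient=Diego: ✓ → 49
patient=Ines: ✗
patient=Zane: ✓ → 51
bmi_sum = 94 + 47 + 57 + 45 + 49 + 51 = 343
—
[triage_sum: triage BETWEEN 2 AND 5]
patient=Yara: ✓ → 33
patient=Lena: ✗
patient=Bob: ✓ → 17
patient=Vik: ✓ → 94
patient=Omar: ✓ → 47
patient=Sven: ✓ → 26
patient=Eve: ✓ → 57
patient=Alice: ✓ → 17
patient=Hiro: ✓ → 24
patient=Xiu: ✓ → 45
patient=Diego: ✓ → 49
patient=Ines: ✓ → 29
patient=Zane: ✓ → 51
triage_sum = 33 + 17 + 94 + 47 + 26 + 57 + 17 + 24 + 45 + 49 + 29 + 51 = 489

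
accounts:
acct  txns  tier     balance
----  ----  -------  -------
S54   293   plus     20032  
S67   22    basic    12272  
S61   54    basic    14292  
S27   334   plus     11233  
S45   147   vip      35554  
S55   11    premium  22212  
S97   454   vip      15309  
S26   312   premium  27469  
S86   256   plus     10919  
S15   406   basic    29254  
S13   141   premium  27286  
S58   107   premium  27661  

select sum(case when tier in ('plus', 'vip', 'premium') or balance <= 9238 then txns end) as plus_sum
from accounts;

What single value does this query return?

2055

acct=S54: ✓ → 293
acct=S67: ✗
acct=S61: ✗
acct=S27: ✓ → 334
acct=S45: ✓ → 147
acct=S55: ✓ → 11
acct=S97: ✓ → 454
acct=S26: ✓ → 312
acct=S86: ✓ → 256
acct=S15: ✗
acct=S13: ✓ → 141
acct=S58: ✓ → 107
plus_sum = 293 + 334 + 147 + 11 + 454 + 312 + 256 + 141 + 107 = 2055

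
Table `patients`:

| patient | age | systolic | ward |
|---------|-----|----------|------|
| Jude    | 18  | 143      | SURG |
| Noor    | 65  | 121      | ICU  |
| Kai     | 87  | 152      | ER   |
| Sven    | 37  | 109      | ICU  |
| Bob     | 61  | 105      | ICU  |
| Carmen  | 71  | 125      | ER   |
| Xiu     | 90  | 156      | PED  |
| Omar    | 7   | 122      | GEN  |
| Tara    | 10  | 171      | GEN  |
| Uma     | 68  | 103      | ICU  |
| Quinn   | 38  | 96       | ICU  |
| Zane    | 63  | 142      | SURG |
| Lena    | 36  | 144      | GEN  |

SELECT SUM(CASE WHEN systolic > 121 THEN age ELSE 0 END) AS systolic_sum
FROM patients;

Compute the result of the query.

382

patient=Jude: ✓ → 18
patient=Noor: ✗
patient=Kai: ✓ → 87
patient=Sven: ✗
patient=Bob: ✗
patient=Carmen: ✓ → 71
patient=Xiu: ✓ → 90
patient=Omar: ✓ → 7
patient=Tara: ✓ → 10
patient=Uma: ✗
patient=Quinn: ✗
patient=Zane: ✓ → 63
patient=Lena: ✓ → 36
systolic_sum = 18 + 87 + 71 + 90 + 7 + 10 + 63 + 36 = 382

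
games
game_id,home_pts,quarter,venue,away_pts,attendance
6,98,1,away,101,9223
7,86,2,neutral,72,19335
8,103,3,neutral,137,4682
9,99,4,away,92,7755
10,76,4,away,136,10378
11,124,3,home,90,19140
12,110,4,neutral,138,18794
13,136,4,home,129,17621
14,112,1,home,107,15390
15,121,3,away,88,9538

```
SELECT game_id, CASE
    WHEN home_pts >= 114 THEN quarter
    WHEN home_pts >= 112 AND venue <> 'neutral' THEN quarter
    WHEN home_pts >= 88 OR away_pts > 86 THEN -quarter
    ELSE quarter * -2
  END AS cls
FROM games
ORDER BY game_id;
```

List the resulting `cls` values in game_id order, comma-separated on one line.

-1, -4, -3, -4, -4, 3, -4, 4, 1, 3

game_id=6: home_pts >= 88 OR away_pts > 86 → -1
game_id=7: ELSE → -4
game_id=8: home_pts >= 88 OR away_pts > 86 → -3
game_id=9: home_pts >= 88 OR away_pts > 86 → -4
game_id=10: home_pts >= 88 OR away_pts > 86 → -4
game_id=11: home_pts >= 114 → 3
game_id=12: home_pts >= 88 OR away_pts > 86 → -4
game_id=13: home_pts >= 114 → 4
game_id=14: home_pts >= 112 AND venue <> 'neutral' → 1
game_id=15: home_pts >= 114 → 3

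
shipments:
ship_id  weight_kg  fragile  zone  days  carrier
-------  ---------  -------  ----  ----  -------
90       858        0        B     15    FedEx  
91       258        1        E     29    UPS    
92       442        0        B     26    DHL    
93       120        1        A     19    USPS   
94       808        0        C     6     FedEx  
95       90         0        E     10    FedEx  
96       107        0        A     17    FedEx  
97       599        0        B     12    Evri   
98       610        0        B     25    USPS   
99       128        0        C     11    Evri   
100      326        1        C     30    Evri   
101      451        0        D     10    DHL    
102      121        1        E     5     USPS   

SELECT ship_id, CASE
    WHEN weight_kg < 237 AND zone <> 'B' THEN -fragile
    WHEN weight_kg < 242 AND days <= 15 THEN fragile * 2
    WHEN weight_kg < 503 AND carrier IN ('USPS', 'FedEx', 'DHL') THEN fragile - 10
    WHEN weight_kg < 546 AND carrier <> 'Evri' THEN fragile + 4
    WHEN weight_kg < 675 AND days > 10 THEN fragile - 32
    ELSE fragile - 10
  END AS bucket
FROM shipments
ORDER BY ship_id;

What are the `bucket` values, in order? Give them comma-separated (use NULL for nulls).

ship_id=90: ELSE → -10
ship_id=91: weight_kg < 546 AND carrier <> 'Evri' → 5
ship_id=92: weight_kg < 503 AND carrier IN ('USPS', 'FedEx', 'DHL') → -10
ship_id=93: weight_kg < 237 AND zone <> 'B' → -1
ship_id=94: ELSE → -10
ship_id=95: weight_kg < 237 AND zone <> 'B' → 0
ship_id=96: weight_kg < 237 AND zone <> 'B' → 0
ship_id=97: weight_kg < 675 AND days > 10 → -32
ship_id=98: weight_kg < 675 AND days > 10 → -32
ship_id=99: weight_kg < 237 AND zone <> 'B' → 0
ship_id=100: weight_kg < 675 AND days > 10 → -31
ship_id=101: weight_kg < 503 AND carrier IN ('USPS', 'FedEx', 'DHL') → -10
ship_id=102: weight_kg < 237 AND zone <> 'B' → -1

-10, 5, -10, -1, -10, 0, 0, -32, -32, 0, -31, -10, -1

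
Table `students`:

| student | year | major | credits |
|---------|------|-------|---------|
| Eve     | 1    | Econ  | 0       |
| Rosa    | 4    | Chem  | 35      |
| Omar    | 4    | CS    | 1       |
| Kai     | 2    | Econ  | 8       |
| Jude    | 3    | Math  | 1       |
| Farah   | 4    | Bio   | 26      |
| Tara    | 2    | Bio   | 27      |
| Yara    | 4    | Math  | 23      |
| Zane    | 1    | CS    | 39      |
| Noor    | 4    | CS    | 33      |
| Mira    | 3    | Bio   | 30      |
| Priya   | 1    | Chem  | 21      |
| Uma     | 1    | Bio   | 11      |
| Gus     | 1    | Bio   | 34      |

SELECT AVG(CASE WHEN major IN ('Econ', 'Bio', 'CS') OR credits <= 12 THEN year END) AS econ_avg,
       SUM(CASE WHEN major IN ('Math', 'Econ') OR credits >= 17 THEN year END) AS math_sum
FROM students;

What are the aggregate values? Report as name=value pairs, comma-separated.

econ_avg=2.3636363636, math_sum=30

[econ_avg: major IN ('Econ', 'Bio', 'CS') OR credits <= 12]
student=Eve: ✓ → 1
student=Rosa: ✗
student=Omar: ✓ → 4
student=Kai: ✓ → 2
student=Jude: ✓ → 3
student=Farah: ✓ → 4
student=Tara: ✓ → 2
student=Yara: ✗
student=Zane: ✓ → 1
student=Noor: ✓ → 4
student=Mira: ✓ → 3
student=Priya: ✗
student=Uma: ✓ → 1
student=Gus: ✓ → 1
econ_avg = (1 + 4 + 2 + 3 + 4 + 2 + 1 + 4 + 3 + 1 + 1) / 11 = 2.3636363636
—
[math_sum: major IN ('Math', 'Econ') OR credits >= 17]
student=Eve: ✓ → 1
student=Rosa: ✓ → 4
student=Omar: ✗
student=Kai: ✓ → 2
student=Jude: ✓ → 3
student=Farah: ✓ → 4
student=Tara: ✓ → 2
student=Yara: ✓ → 4
student=Zane: ✓ → 1
student=Noor: ✓ → 4
student=Mira: ✓ → 3
student=Priya: ✓ → 1
student=Uma: ✗
student=Gus: ✓ → 1
math_sum = 1 + 4 + 2 + 3 + 4 + 2 + 4 + 1 + 4 + 3 + 1 + 1 = 30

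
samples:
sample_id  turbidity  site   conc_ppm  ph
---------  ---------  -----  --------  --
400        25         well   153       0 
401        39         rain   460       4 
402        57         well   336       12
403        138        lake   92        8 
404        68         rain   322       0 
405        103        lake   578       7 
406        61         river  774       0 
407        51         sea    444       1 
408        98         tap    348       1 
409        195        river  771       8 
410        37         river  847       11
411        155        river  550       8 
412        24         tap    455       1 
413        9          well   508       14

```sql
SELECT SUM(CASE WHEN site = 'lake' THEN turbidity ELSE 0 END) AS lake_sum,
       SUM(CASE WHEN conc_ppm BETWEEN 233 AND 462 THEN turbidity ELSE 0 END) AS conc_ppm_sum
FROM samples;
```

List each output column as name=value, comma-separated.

[lake_sum: site = 'lake']
sample_id=400: ✗
sample_id=401: ✗
sample_id=402: ✗
sample_id=403: ✓ → 138
sample_id=404: ✗
sample_id=405: ✓ → 103
sample_id=406: ✗
sample_id=407: ✗
sample_id=408: ✗
sample_id=409: ✗
sample_id=410: ✗
sample_id=411: ✗
sample_id=412: ✗
sample_id=413: ✗
lake_sum = 138 + 103 = 241
—
[conc_ppm_sum: conc_ppm BETWEEN 233 AND 462]
sample_id=400: ✗
sample_id=401: ✓ → 39
sample_id=402: ✓ → 57
sample_id=403: ✗
sample_id=404: ✓ → 68
sample_id=405: ✗
sample_id=406: ✗
sample_id=407: ✓ → 51
sample_id=408: ✓ → 98
sample_id=409: ✗
sample_id=410: ✗
sample_id=411: ✗
sample_id=412: ✓ → 24
sample_id=413: ✗
conc_ppm_sum = 39 + 57 + 68 + 51 + 98 + 24 = 337

lake_sum=241, conc_ppm_sum=337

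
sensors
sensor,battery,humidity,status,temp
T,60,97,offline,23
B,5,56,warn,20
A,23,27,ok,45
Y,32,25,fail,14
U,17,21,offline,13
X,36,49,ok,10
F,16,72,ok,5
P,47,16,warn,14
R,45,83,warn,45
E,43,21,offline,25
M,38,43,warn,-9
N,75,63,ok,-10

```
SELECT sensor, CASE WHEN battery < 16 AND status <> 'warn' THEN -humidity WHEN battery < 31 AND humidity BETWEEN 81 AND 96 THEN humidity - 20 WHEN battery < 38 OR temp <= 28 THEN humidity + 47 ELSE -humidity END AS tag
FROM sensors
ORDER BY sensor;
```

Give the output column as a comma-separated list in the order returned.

sensor=A: battery < 38 OR temp <= 28 → 74
sensor=B: battery < 38 OR temp <= 28 → 103
sensor=E: battery < 38 OR temp <= 28 → 68
sensor=F: battery < 38 OR temp <= 28 → 119
sensor=M: battery < 38 OR temp <= 28 → 90
sensor=N: battery < 38 OR temp <= 28 → 110
sensor=P: battery < 38 OR temp <= 28 → 63
sensor=R: ELSE → -83
sensor=T: battery < 38 OR temp <= 28 → 144
sensor=U: battery < 38 OR temp <= 28 → 68
sensor=X: battery < 38 OR temp <= 28 → 96
sensor=Y: battery < 38 OR temp <= 28 → 72

74, 103, 68, 119, 90, 110, 63, -83, 144, 68, 96, 72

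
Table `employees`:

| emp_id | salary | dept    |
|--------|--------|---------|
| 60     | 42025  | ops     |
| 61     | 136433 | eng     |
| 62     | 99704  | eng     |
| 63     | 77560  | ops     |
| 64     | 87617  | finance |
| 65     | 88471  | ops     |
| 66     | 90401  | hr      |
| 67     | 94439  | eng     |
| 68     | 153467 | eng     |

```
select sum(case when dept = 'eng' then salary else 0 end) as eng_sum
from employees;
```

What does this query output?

emp_id=60: ✗
emp_id=61: ✓ → 136433
emp_id=62: ✓ → 99704
emp_id=63: ✗
emp_id=64: ✗
emp_id=65: ✗
emp_id=66: ✗
emp_id=67: ✓ → 94439
emp_id=68: ✓ → 153467
eng_sum = 136433 + 99704 + 94439 + 153467 = 484043

484043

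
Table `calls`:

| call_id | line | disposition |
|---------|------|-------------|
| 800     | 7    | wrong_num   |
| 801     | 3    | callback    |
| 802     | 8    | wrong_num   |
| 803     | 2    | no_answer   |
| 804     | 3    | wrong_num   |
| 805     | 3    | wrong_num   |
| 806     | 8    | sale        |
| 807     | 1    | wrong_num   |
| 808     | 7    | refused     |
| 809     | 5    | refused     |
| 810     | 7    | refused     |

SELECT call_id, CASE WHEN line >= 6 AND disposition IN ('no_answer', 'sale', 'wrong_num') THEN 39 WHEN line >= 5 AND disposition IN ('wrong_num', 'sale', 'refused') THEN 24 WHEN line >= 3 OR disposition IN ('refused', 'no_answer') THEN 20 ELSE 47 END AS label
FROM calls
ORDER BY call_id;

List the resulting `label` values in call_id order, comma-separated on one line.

call_id=800: line >= 6 AND disposition IN ('no_answer', 'sale', 'wrong_num') → 39
call_id=801: line >= 3 OR disposition IN ('refused', 'no_answer') → 20
call_id=802: line >= 6 AND disposition IN ('no_answer', 'sale', 'wrong_num') → 39
call_id=803: line >= 3 OR disposition IN ('refused', 'no_answer') → 20
call_id=804: line >= 3 OR disposition IN ('refused', 'no_answer') → 20
call_id=805: line >= 3 OR disposition IN ('refused', 'no_answer') → 20
call_id=806: line >= 6 AND disposition IN ('no_answer', 'sale', 'wrong_num') → 39
call_id=807: ELSE → 47
call_id=808: line >= 5 AND disposition IN ('wrong_num', 'sale', 'refused') → 24
call_id=809: line >= 5 AND disposition IN ('wrong_num', 'sale', 'refused') → 24
call_id=810: line >= 5 AND disposition IN ('wrong_num', 'sale', 'refused') → 24

39, 20, 39, 20, 20, 20, 39, 47, 24, 24, 24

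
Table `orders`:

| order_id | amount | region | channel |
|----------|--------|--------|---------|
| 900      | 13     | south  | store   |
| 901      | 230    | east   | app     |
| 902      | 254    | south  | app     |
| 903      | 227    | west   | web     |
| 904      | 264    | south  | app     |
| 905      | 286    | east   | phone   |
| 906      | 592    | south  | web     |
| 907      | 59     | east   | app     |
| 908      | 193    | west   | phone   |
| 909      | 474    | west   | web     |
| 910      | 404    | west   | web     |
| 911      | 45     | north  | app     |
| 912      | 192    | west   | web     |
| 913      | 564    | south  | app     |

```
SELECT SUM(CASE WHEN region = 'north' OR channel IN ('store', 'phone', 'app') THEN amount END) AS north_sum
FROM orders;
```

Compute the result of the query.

1908

order_id=900: ✓ → 13
order_id=901: ✓ → 230
order_id=902: ✓ → 254
order_id=903: ✗
order_id=904: ✓ → 264
order_id=905: ✓ → 286
order_id=906: ✗
order_id=907: ✓ → 59
order_id=908: ✓ → 193
order_id=909: ✗
order_id=910: ✗
order_id=911: ✓ → 45
order_id=912: ✗
order_id=913: ✓ → 564
north_sum = 13 + 230 + 254 + 264 + 286 + 59 + 193 + 45 + 564 = 1908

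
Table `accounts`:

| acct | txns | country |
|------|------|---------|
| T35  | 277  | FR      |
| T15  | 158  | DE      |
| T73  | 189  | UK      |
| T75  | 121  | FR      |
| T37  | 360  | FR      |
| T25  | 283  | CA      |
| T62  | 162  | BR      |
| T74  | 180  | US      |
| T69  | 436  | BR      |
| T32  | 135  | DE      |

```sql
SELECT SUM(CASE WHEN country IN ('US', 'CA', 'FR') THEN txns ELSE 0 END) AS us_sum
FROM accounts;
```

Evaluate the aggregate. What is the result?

1221

acct=T35: ✓ → 277
acct=T15: ✗
acct=T73: ✗
acct=T75: ✓ → 121
acct=T37: ✓ → 360
acct=T25: ✓ → 283
acct=T62: ✗
acct=T74: ✓ → 180
acct=T69: ✗
acct=T32: ✗
us_sum = 277 + 121 + 360 + 283 + 180 = 1221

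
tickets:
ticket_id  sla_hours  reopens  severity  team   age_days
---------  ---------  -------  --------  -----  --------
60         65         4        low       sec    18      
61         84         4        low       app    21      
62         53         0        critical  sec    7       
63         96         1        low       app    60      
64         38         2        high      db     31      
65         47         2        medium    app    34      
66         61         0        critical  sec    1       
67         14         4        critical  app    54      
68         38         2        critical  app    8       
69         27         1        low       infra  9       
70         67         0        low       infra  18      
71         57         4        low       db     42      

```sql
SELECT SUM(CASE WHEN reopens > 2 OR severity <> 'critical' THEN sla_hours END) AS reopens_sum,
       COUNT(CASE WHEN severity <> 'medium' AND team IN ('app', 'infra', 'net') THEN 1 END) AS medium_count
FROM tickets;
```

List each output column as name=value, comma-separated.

reopens_sum=495, medium_count=6

[reopens_sum: reopens > 2 OR severity <> 'critical']
ticket_id=60: ✓ → 65
ticket_id=61: ✓ → 84
ticket_id=62: ✗
ticket_id=63: ✓ → 96
ticket_id=64: ✓ → 38
ticket_id=65: ✓ → 47
ticket_id=66: ✗
ticket_id=67: ✓ → 14
ticket_id=68: ✗
ticket_id=69: ✓ → 27
ticket_id=70: ✓ → 67
ticket_id=71: ✓ → 57
reopens_sum = 65 + 84 + 96 + 38 + 47 + 14 + 27 + 67 + 57 = 495
—
[medium_count: severity <> 'medium' AND team IN ('app', 'infra', 'net')]
ticket_id=60: ✗
ticket_id=61: ✓ → 1
ticket_id=62: ✗
ticket_id=63: ✓ → 1
ticket_id=64: ✗
ticket_id=65: ✗
ticket_id=66: ✗
ticket_id=67: ✓ → 1
ticket_id=68: ✓ → 1
ticket_id=69: ✓ → 1
ticket_id=70: ✓ → 1
ticket_id=71: ✗
medium_count = COUNT(1, 1, 1, 1, 1, 1) = 6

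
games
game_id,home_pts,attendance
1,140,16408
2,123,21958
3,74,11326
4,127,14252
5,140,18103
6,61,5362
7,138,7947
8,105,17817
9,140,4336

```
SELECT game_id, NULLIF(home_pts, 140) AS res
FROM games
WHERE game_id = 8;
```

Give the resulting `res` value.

game_id = 8: home_pts=105, attendance=17817.
home_pts=105 vs 140: differ → 105

105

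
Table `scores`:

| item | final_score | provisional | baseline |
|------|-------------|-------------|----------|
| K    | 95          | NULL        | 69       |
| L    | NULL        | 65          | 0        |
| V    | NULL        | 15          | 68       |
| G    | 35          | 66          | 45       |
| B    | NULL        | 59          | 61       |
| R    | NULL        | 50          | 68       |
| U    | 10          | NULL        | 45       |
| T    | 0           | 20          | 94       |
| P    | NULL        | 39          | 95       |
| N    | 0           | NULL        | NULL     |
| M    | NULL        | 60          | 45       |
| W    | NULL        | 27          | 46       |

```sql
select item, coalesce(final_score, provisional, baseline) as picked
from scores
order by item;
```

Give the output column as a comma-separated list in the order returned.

item=B: final_score=NULL, provisional=59 → 59
item=G: final_score=35 → 35
item=K: final_score=95 → 95
item=L: final_score=NULL, provisional=65 → 65
item=M: final_score=NULL, provisional=60 → 60
item=N: final_score=0 → 0
item=P: final_score=NULL, provisional=39 → 39
item=R: final_score=NULL, provisional=50 → 50
item=T: final_score=0 → 0
item=U: final_score=10 → 10
item=V: final_score=NULL, provisional=15 → 15
item=W: final_score=NULL, provisional=27 → 27

59, 35, 95, 65, 60, 0, 39, 50, 0, 10, 15, 27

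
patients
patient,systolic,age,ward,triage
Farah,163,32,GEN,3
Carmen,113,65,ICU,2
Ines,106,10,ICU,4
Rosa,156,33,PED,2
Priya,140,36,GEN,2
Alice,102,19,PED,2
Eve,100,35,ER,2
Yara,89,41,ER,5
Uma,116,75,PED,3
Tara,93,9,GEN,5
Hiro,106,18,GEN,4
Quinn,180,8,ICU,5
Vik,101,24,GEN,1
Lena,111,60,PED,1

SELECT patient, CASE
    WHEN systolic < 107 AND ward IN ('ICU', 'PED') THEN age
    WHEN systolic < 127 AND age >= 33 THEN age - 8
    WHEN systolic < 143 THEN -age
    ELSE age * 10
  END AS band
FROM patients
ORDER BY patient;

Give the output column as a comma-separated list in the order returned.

patient=Alice: systolic < 107 AND ward IN ('ICU', 'PED') → 19
patient=Carmen: systolic < 127 AND age >= 33 → 57
patient=Eve: systolic < 127 AND age >= 33 → 27
patient=Farah: ELSE → 320
patient=Hiro: systolic < 143 → -18
patient=Ines: systolic < 107 AND ward IN ('ICU', 'PED') → 10
patient=Lena: systolic < 127 AND age >= 33 → 52
patient=Priya: systolic < 143 → -36
patient=Quinn: ELSE → 80
patient=Rosa: ELSE → 330
patient=Tara: systolic < 143 → -9
patient=Uma: systolic < 127 AND age >= 33 → 67
patient=Vik: systolic < 143 → -24
patient=Yara: systolic < 127 AND age >= 33 → 33

19, 57, 27, 320, -18, 10, 52, -36, 80, 330, -9, 67, -24, 33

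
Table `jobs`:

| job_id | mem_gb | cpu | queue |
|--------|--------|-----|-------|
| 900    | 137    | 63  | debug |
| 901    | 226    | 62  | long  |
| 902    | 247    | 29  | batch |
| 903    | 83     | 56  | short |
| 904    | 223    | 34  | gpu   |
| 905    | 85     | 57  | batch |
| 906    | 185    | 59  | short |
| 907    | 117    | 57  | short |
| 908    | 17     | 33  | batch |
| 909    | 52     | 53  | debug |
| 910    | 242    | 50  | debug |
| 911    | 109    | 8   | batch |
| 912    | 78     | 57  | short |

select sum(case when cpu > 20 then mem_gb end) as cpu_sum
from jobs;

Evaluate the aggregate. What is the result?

1692

job_id=900: ✓ → 137
job_id=901: ✓ → 226
job_id=902: ✓ → 247
job_id=903: ✓ → 83
job_id=904: ✓ → 223
job_id=905: ✓ → 85
job_id=906: ✓ → 185
job_id=907: ✓ → 117
job_id=908: ✓ → 17
job_id=909: ✓ → 52
job_id=910: ✓ → 242
job_id=911: ✗
job_id=912: ✓ → 78
cpu_sum = 137 + 226 + 247 + 83 + 223 + 85 + 185 + 117 + 17 + 52 + 242 + 78 = 1692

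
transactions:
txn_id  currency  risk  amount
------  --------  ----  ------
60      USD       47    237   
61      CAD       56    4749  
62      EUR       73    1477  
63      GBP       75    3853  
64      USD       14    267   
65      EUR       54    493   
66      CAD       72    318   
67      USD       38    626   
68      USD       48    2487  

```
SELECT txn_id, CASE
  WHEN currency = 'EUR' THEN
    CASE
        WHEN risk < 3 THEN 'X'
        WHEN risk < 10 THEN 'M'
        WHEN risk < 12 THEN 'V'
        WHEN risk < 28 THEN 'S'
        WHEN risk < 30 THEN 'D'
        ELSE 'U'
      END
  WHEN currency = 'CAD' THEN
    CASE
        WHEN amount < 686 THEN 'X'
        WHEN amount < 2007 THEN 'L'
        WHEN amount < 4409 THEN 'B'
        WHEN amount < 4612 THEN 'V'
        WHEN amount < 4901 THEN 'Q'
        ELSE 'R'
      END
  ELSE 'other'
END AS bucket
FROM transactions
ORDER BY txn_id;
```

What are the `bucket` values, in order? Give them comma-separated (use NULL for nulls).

txn_id=60: currency='USD' → outer ELSE → other
txn_id=61: currency='CAD' → inner[amount < 4901] → Q
txn_id=62: currency='EUR' → inner[ELSE] → U
txn_id=63: currency='GBP' → outer ELSE → other
txn_id=64: currency='USD' → outer ELSE → other
txn_id=65: currency='EUR' → inner[ELSE] → U
txn_id=66: currency='CAD' → inner[amount < 686] → X
txn_id=67: currency='USD' → outer ELSE → other
txn_id=68: currency='USD' → outer ELSE → other

other, Q, U, other, other, U, X, other, other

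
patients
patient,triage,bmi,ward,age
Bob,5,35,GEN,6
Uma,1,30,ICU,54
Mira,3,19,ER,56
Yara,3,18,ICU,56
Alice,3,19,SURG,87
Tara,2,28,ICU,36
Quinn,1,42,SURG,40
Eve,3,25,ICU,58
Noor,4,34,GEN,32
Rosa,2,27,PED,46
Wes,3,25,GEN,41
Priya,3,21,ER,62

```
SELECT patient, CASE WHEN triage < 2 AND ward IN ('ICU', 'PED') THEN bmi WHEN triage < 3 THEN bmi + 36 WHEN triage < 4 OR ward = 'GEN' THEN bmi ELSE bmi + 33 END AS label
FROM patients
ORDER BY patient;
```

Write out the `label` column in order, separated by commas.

19, 35, 25, 19, 34, 21, 78, 63, 64, 30, 25, 18

patient=Alice: triage < 4 OR ward = 'GEN' → 19
patient=Bob: triage < 4 OR ward = 'GEN' → 35
patient=Eve: triage < 4 OR ward = 'GEN' → 25
patient=Mira: triage < 4 OR ward = 'GEN' → 19
patient=Noor: triage < 4 OR ward = 'GEN' → 34
patient=Priya: triage < 4 OR ward = 'GEN' → 21
patient=Quinn: triage < 3 → 78
patient=Rosa: triage < 3 → 63
patient=Tara: triage < 3 → 64
patient=Uma: triage < 2 AND ward IN ('ICU', 'PED') → 30
patient=Wes: triage < 4 OR ward = 'GEN' → 25
patient=Yara: triage < 4 OR ward = 'GEN' → 18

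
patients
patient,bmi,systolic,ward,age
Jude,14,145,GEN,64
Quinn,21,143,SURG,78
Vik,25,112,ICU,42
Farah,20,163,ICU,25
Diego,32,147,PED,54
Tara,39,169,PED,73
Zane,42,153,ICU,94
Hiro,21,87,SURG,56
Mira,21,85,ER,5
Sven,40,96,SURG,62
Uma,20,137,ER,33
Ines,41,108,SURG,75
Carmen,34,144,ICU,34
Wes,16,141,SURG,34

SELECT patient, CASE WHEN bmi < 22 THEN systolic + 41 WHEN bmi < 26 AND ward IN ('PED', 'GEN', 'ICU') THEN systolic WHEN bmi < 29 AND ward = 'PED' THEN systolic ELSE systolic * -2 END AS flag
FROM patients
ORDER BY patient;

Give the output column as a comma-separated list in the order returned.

-288, -294, 204, 128, -216, 186, 126, 184, -192, -338, 178, 112, 182, -306

patient=Carmen: ELSE → -288
patient=Diego: ELSE → -294
patient=Farah: bmi < 22 → 204
patient=Hiro: bmi < 22 → 128
patient=Ines: ELSE → -216
patient=Jude: bmi < 22 → 186
patient=Mira: bmi < 22 → 126
patient=Quinn: bmi < 22 → 184
patient=Sven: ELSE → -192
patient=Tara: ELSE → -338
patient=Uma: bmi < 22 → 178
patient=Vik: bmi < 26 AND ward IN ('PED', 'GEN', 'ICU') → 112
patient=Wes: bmi < 22 → 182
patient=Zane: ELSE → -306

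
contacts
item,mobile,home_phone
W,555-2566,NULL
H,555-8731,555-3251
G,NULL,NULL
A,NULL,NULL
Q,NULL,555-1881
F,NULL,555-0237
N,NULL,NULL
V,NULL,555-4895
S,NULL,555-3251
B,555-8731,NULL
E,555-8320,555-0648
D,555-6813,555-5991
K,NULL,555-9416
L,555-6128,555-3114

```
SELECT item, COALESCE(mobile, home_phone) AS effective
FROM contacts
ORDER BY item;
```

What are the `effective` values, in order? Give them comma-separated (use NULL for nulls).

NULL, 555-8731, 555-6813, 555-8320, 555-0237, NULL, 555-8731, 555-9416, 555-6128, NULL, 555-1881, 555-3251, 555-4895, 555-2566

item=A: mobile=NULL, home_phone=NULL (all NULL) → NULL
item=B: mobile=555-8731 → 555-8731
item=D: mobile=555-6813 → 555-6813
item=E: mobile=555-8320 → 555-8320
item=F: mobile=NULL, home_phone=555-0237 → 555-0237
item=G: mobile=NULL, home_phone=NULL (all NULL) → NULL
item=H: mobile=555-8731 → 555-8731
item=K: mobile=NULL, home_phone=555-9416 → 555-9416
item=L: mobile=555-6128 → 555-6128
item=N: mobile=NULL, home_phone=NULL (all NULL) → NULL
item=Q: mobile=NULL, home_phone=555-1881 → 555-1881
item=S: mobile=NULL, home_phone=555-3251 → 555-3251
item=V: mobile=NULL, home_phone=555-4895 → 555-4895
item=W: mobile=555-2566 → 555-2566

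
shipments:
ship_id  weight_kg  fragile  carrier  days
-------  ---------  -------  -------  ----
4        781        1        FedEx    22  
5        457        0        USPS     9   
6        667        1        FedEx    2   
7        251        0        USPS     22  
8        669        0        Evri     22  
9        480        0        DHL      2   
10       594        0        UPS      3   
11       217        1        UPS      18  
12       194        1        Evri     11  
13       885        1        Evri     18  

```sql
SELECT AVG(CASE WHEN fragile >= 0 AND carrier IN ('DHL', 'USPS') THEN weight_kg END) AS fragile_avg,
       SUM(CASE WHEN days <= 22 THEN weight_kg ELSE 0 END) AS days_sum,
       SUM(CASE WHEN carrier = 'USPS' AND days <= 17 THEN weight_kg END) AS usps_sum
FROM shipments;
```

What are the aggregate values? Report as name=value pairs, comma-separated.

fragile_avg=396, days_sum=5195, usps_sum=457

[fragile_avg: fragile >= 0 AND carrier IN ('DHL', 'USPS')]
ship_id=4: ✗
ship_id=5: ✓ → 457
ship_id=6: ✗
ship_id=7: ✓ → 251
ship_id=8: ✗
ship_id=9: ✓ → 480
ship_id=10: ✗
ship_id=11: ✗
ship_id=12: ✗
ship_id=13: ✗
fragile_avg = (457 + 251 + 480) / 3 = 396
—
[days_sum: days <= 22]
ship_id=4: ✓ → 781
ship_id=5: ✓ → 457
ship_id=6: ✓ → 667
ship_id=7: ✓ → 251
ship_id=8: ✓ → 669
ship_id=9: ✓ → 480
ship_id=10: ✓ → 594
ship_id=11: ✓ → 217
ship_id=12: ✓ → 194
ship_id=13: ✓ → 885
days_sum = 781 + 457 + 667 + 251 + 669 + 480 + 594 + 217 + 194 + 885 = 5195
—
[usps_sum: carrier = 'USPS' AND days <= 17]
ship_id=4: ✗
ship_id=5: ✓ → 457
ship_id=6: ✗
ship_id=7: ✗
ship_id=8: ✗
ship_id=9: ✗
ship_id=10: ✗
ship_id=11: ✗
ship_id=12: ✗
ship_id=13: ✗
usps_sum = 457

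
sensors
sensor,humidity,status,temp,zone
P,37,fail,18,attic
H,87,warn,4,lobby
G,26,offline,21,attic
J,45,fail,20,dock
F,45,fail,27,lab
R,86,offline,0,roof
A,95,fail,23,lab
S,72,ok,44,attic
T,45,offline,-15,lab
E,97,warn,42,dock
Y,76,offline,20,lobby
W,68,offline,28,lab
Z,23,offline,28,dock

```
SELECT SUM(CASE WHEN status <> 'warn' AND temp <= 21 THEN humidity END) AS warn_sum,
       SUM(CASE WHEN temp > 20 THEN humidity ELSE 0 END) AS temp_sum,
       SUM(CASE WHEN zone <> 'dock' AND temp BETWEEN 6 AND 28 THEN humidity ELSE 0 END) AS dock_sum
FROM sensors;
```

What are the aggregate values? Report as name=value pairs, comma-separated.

[warn_sum: status <> 'warn' AND temp <= 21]
sensor=P: ✓ → 37
sensor=H: ✗
sensor=G: ✓ → 26
sensor=J: ✓ → 45
sensor=F: ✗
sensor=R: ✓ → 86
sensor=A: ✗
sensor=S: ✗
sensor=T: ✓ → 45
sensor=E: ✗
sensor=Y: ✓ → 76
sensor=W: ✗
sensor=Z: ✗
warn_sum = 37 + 26 + 45 + 86 + 45 + 76 = 315
—
[temp_sum: temp > 20]
sensor=P: ✗
sensor=H: ✗
sensor=G: ✓ → 26
sensor=J: ✗
sensor=F: ✓ → 45
sensor=R: ✗
sensor=A: ✓ → 95
sensor=S: ✓ → 72
sensor=T: ✗
sensor=E: ✓ → 97
sensor=Y: ✗
sensor=W: ✓ → 68
sensor=Z: ✓ → 23
temp_sum = 26 + 45 + 95 + 72 + 97 + 68 + 23 = 426
—
[dock_sum: zone <> 'dock' AND temp BETWEEN 6 AND 28]
sensor=P: ✓ → 37
sensor=H: ✗
sensor=G: ✓ → 26
sensor=J: ✗
sensor=F: ✓ → 45
sensor=R: ✗
sensor=A: ✓ → 95
sensor=S: ✗
sensor=T: ✗
sensor=E: ✗
sensor=Y: ✓ → 76
sensor=W: ✓ → 68
sensor=Z: ✗
dock_sum = 37 + 26 + 45 + 95 + 76 + 68 = 347

warn_sum=315, temp_sum=426, dock_sum=347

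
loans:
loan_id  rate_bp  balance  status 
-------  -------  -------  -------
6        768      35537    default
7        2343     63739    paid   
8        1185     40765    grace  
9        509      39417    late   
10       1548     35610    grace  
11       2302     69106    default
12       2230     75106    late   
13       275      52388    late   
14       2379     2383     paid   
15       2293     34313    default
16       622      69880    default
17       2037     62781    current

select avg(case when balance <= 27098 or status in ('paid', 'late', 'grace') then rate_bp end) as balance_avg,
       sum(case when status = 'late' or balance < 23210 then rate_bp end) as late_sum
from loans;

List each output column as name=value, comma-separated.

balance_avg=1495.5714285714, late_sum=5393

[balance_avg: balance <= 27098 or status in ('paid', 'late', 'grace')]
loan_id=6: ✗
loan_id=7: ✓ → 2343
loan_id=8: ✓ → 1185
loan_id=9: ✓ → 509
loan_id=10: ✓ → 1548
loan_id=11: ✗
loan_id=12: ✓ → 2230
loan_id=13: ✓ → 275
loan_id=14: ✓ → 2379
loan_id=15: ✗
loan_id=16: ✗
loan_id=17: ✗
balance_avg = (2343 + 1185 + 509 + 1548 + 2230 + 275 + 2379) / 7 = 1495.5714285714
—
[late_sum: status = 'late' or balance < 23210]
loan_id=6: ✗
loan_id=7: ✗
loan_id=8: ✗
loan_id=9: ✓ → 509
loan_id=10: ✗
loan_id=11: ✗
loan_id=12: ✓ → 2230
loan_id=13: ✓ → 275
loan_id=14: ✓ → 2379
loan_id=15: ✗
loan_id=16: ✗
loan_id=17: ✗
late_sum = 509 + 2230 + 275 + 2379 = 5393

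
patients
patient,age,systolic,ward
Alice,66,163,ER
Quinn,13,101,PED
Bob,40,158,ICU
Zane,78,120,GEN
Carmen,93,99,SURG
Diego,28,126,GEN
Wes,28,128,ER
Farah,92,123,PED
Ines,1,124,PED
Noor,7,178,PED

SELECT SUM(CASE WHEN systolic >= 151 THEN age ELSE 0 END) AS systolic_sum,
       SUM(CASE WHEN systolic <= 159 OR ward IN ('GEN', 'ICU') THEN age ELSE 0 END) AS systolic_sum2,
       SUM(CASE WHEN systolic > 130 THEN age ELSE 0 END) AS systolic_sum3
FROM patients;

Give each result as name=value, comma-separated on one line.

systolic_sum=113, systolic_sum2=373, systolic_sum3=113

[systolic_sum: systolic >= 151]
patient=Alice: ✓ → 66
patient=Quinn: ✗
patient=Bob: ✓ → 40
patient=Zane: ✗
patient=Carmen: ✗
patient=Diego: ✗
patient=Wes: ✗
patient=Farah: ✗
patient=Ines: ✗
patient=Noor: ✓ → 7
systolic_sum = 66 + 40 + 7 = 113
—
[systolic_sum2: systolic <= 159 OR ward IN ('GEN', 'ICU')]
patient=Alice: ✗
patient=Quinn: ✓ → 13
patient=Bob: ✓ → 40
patient=Zane: ✓ → 78
patient=Carmen: ✓ → 93
patient=Diego: ✓ → 28
patient=Wes: ✓ → 28
patient=Farah: ✓ → 92
patient=Ines: ✓ → 1
patient=Noor: ✗
systolic_sum2 = 13 + 40 + 78 + 93 + 28 + 28 + 92 + 1 = 373
—
[systolic_sum3: systolic > 130]
patient=Alice: ✓ → 66
patient=Quinn: ✗
patient=Bob: ✓ → 40
patient=Zane: ✗
patient=Carmen: ✗
patient=Diego: ✗
patient=Wes: ✗
patient=Farah: ✗
patient=Ines: ✗
patient=Noor: ✓ → 7
systolic_sum3 = 66 + 40 + 7 = 113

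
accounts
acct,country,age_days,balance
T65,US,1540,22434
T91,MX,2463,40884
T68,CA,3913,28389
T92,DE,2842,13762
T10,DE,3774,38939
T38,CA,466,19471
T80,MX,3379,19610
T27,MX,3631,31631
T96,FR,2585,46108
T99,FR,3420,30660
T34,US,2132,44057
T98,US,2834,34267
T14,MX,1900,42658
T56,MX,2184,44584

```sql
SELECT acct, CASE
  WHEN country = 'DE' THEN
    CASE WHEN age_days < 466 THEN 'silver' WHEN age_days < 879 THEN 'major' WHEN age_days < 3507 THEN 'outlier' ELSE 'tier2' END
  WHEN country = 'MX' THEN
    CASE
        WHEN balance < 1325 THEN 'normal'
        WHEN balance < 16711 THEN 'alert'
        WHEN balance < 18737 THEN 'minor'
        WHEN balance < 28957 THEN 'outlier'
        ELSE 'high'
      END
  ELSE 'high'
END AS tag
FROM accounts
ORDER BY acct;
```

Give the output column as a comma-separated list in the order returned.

tier2, high, high, high, high, high, high, high, outlier, high, outlier, high, high, high

acct=T10: country='DE' → inner[ELSE] → tier2
acct=T14: country='MX' → inner[ELSE] → high
acct=T27: country='MX' → inner[ELSE] → high
acct=T34: country='US' → outer ELSE → high
acct=T38: country='CA' → outer ELSE → high
acct=T56: country='MX' → inner[ELSE] → high
acct=T65: country='US' → outer ELSE → high
acct=T68: country='CA' → outer ELSE → high
acct=T80: country='MX' → inner[balance < 28957] → outlier
acct=T91: country='MX' → inner[ELSE] → high
acct=T92: country='DE' → inner[age_days < 3507] → outlier
acct=T96: country='FR' → outer ELSE → high
acct=T98: country='US' → outer ELSE → high
acct=T99: country='FR' → outer ELSE → high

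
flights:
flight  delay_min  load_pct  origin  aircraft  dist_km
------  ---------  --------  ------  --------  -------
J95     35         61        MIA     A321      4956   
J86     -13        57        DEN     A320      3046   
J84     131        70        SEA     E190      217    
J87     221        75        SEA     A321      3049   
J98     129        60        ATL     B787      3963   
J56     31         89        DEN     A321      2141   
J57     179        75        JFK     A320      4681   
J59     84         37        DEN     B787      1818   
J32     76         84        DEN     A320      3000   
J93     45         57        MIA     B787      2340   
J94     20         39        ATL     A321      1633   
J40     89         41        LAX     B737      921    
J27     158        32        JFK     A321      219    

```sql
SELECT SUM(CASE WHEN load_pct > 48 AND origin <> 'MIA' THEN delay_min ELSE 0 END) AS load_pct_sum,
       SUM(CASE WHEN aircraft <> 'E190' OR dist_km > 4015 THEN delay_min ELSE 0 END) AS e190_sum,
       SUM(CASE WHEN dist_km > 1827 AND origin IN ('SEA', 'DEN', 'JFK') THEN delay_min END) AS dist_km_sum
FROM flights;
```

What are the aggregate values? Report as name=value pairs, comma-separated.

load_pct_sum=754, e190_sum=1054, dist_km_sum=494

[load_pct_sum: load_pct > 48 AND origin <> 'MIA']
flight=J95: ✗
flight=J86: ✓ → -13
flight=J84: ✓ → 131
flight=J87: ✓ → 221
flight=J98: ✓ → 129
flight=J56: ✓ → 31
flight=J57: ✓ → 179
flight=J59: ✗
flight=J32: ✓ → 76
flight=J93: ✗
flight=J94: ✗
flight=J40: ✗
flight=J27: ✗
load_pct_sum = -13 + 131 + 221 + 129 + 31 + 179 + 76 = 754
—
[e190_sum: aircraft <> 'E190' OR dist_km > 4015]
flight=J95: ✓ → 35
flight=J86: ✓ → -13
flight=J84: ✗
flight=J87: ✓ → 221
flight=J98: ✓ → 129
flight=J56: ✓ → 31
flight=J57: ✓ → 179
flight=J59: ✓ → 84
flight=J32: ✓ → 76
flight=J93: ✓ → 45
flight=J94: ✓ → 20
flight=J40: ✓ → 89
flight=J27: ✓ → 158
e190_sum = 35 + -13 + 221 + 129 + 31 + 179 + 84 + 76 + 45 + 20 + 89 + 158 = 1054
—
[dist_km_sum: dist_km > 1827 AND origin IN ('SEA', 'DEN', 'JFK')]
flight=J95: ✗
flight=J86: ✓ → -13
flight=J84: ✗
flight=J87: ✓ → 221
flight=J98: ✗
flight=J56: ✓ → 31
flight=J57: ✓ → 179
flight=J59: ✗
flight=J32: ✓ → 76
flight=J93: ✗
flight=J94: ✗
flight=J40: ✗
flight=J27: ✗
dist_km_sum = -13 + 221 + 31 + 179 + 76 = 494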